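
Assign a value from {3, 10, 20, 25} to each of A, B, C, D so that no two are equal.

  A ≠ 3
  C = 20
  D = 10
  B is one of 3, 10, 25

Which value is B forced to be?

C has just one choice, so C = 20. So A can't be 20.
That leaves D = 10. So A, B can't be 10.
A must be 25 (only option left). Remove 25 from B.
So B = 3.

3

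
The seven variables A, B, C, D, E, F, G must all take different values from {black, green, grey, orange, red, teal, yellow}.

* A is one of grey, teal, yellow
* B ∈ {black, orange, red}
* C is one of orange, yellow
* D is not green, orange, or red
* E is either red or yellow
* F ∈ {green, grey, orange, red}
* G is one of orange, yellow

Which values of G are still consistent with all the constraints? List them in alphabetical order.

orange, yellow

Among the 7 variables, green fits only F (and all 7 values in {black, green, grey, orange, red, teal, yellow} must be used), so F = green.
The 2 variables C and G are confined to {orange, yellow}, which locks those values in; drop them from A, B, D, E.
That leaves E = red. Strike red from B.
That leaves B = black. Eliminate black elsewhere: D.
No further eliminations apply; G can still be any of orange, yellow.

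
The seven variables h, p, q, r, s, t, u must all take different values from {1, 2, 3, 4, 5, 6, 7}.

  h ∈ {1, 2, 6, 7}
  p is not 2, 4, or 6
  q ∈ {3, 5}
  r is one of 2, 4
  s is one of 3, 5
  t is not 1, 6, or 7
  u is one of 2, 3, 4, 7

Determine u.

7

The 7 variables together cover exactly {1, 2, 3, 4, 5, 6, 7} — 7 values for 7 variables — and 6 appears only in h's list, so h = 6.
The 6 still-open variables together cover exactly {1, 2, 3, 4, 5, 7} — 6 values for 6 variables — and 1 appears only in p's list, so p = 1.
The 5 still-open variables draw from only 5 values {2, 3, 4, 5, 7}, so each is used; only u can be 7, hence u = 7.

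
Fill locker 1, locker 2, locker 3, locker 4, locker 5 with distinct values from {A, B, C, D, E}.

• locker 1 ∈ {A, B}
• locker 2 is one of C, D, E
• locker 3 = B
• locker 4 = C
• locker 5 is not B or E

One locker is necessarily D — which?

locker 3 must be B (only option left). Remove B from locker 1.
locker 4 must be C (only option left). Strike C from locker 2, locker 5.
locker 1 has just one choice, so locker 1 = A. Remove A from locker 5.
So D goes to locker 5.

locker 5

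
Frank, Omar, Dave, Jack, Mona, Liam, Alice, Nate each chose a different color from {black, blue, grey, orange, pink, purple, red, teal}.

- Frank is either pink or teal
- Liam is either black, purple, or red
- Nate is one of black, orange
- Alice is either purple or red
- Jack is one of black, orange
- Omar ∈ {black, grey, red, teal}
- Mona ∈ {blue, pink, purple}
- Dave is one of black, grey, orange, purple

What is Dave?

Among the 8 variables, blue fits only Mona (and all 8 values in {black, blue, grey, orange, pink, purple, red, teal} must be used), so Mona = blue.
The 7 still-open variables draw from only 7 values {black, grey, orange, pink, purple, red, teal}, so each is used; only Frank can be pink, hence Frank = pink.
Among the 6 still-open variables, teal fits only Omar (and all 6 values in {black, grey, orange, purple, red, teal} must be used), so Omar = teal.
The 5 still-open variables draw from only 5 values {black, grey, orange, purple, red}, so each is used; only Dave can be grey, hence Dave = grey.

grey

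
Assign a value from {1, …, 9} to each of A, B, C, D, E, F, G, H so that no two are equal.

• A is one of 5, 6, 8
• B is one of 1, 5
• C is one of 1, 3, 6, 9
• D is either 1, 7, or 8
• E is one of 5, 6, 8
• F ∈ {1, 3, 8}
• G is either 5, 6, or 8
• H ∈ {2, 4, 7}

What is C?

The 3 variables A, E, G are confined to {5, 6, 8}, which locks those values in; drop them from B, C, D, F.
That leaves B = 1. Eliminate 1 elsewhere: C, D, F.
That leaves D = 7. Remove 7 from H.
F's domain is down to {3}, so F = 3. Eliminate 3 elsewhere: C.
So C = 9.

9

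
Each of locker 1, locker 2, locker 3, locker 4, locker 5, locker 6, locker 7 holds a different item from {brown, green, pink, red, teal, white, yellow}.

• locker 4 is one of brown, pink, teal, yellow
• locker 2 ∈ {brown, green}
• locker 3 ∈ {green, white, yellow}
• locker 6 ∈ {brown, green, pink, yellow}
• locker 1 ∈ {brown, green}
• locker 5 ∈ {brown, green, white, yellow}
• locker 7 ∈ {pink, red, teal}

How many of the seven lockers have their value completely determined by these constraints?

3

The 7 variables draw from only 7 values {brown, green, pink, red, teal, white, yellow}, so each is used; only locker 7 can be red, hence locker 7 = red.
Among the 6 still-open variables, teal fits only locker 4 (and all 6 values in {brown, green, pink, teal, white, yellow} must be used), so locker 4 = teal.
The 5 still-open variables draw from only 5 values {brown, green, pink, white, yellow}, so each is used; only locker 6 can be pink, hence locker 6 = pink.
locker 1 and locker 2 share exactly the 2 values {brown, green}; by pigeonhole those values go to them, so strike brown, green from locker 3, locker 5.
Determined: locker 4=teal, locker 6=pink, locker 7=red. The other lockers each still have more than one consistent value. That makes 3.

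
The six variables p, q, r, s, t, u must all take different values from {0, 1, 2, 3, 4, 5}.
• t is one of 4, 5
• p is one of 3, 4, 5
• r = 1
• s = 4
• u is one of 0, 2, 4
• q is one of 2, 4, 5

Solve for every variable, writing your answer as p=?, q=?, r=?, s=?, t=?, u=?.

r's domain is down to {1}, so r = 1.
s must be 4 (only option left). So p, q, t, u can't be 4.
t's domain is down to {5}, so t = 5. So p, q can't be 5.
p must be 3 (only option left).
q has just one choice, so q = 2. Eliminate 2 elsewhere: u.
u has just one choice, so u = 0.

p=3, q=2, r=1, s=4, t=5, u=0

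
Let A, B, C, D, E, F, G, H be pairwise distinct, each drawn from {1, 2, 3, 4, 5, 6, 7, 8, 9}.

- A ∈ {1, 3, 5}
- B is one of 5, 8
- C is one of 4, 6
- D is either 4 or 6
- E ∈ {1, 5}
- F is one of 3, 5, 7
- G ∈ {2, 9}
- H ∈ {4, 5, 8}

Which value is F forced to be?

The 2 variables C and D are confined to {4, 6}, which locks those values in; drop them from H.
B and H between them cover only {5, 8} — a naked pair. Remove those values from A, E, F.
E's domain is down to {1}, so E = 1. Strike 1 from A.
A has just one choice, so A = 3. Eliminate 3 elsewhere: F.
So F = 7.

7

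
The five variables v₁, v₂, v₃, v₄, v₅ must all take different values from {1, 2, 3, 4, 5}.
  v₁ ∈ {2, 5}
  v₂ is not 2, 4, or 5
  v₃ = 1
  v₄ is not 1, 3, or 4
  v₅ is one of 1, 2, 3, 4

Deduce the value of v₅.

v₃ has just one choice, so v₃ = 1. Eliminate 1 elsewhere: v₂, v₅.
v₂ must be 3 (only option left). Eliminate 3 elsewhere: v₅.
Among the 3 still-open variables, 4 fits only v₅ (and all 3 values in {2, 4, 5} must be used), so v₅ = 4.

4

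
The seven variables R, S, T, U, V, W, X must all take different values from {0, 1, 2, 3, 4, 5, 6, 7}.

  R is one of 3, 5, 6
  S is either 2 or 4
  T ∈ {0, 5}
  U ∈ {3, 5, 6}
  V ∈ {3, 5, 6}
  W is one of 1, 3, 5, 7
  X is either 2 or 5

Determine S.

R, U, V between them cover only {3, 5, 6} — a naked triple. Remove those values from T, W, X.
That leaves T = 0.
X has just one choice, so X = 2. So S can't be 2.
So S = 4.

4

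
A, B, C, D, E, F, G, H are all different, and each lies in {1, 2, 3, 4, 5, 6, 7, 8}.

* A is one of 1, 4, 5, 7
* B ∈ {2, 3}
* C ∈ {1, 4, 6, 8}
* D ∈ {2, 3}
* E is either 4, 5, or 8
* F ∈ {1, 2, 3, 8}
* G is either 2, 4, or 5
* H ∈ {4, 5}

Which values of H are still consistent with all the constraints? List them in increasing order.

4, 5

The 8 variables together cover exactly {1, 2, 3, 4, 5, 6, 7, 8} — 8 values for 8 variables — and 6 appears only in C's list, so C = 6.
The 7 still-open variables draw from only 7 values {1, 2, 3, 4, 5, 7, 8}, so each is used; only A can be 7, hence A = 7.
Among the 6 still-open variables, 1 fits only F (and all 6 values in {1, 2, 3, 4, 5, 8} must be used), so F = 1.
Among the 5 still-open variables, 8 fits only E (and all 5 values in {2, 3, 4, 5, 8} must be used), so E = 8.
The 2 variables B and D are confined to {2, 3}, which locks those values in; drop them from G.
No further eliminations apply; H can still be any of 4, 5.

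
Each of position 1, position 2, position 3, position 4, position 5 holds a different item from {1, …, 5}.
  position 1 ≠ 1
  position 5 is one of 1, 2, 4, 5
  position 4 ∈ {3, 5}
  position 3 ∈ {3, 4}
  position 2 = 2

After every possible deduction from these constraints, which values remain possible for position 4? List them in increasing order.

3, 5

position 2 has just one choice, so position 2 = 2. So position 1, position 5 can't be 2.
The 4 still-open variables together cover exactly {1, 3, 4, 5} — 4 values for 4 variables — and 1 appears only in position 5's list, so position 5 = 1.
No further eliminations apply; position 4 can still be any of 3, 5.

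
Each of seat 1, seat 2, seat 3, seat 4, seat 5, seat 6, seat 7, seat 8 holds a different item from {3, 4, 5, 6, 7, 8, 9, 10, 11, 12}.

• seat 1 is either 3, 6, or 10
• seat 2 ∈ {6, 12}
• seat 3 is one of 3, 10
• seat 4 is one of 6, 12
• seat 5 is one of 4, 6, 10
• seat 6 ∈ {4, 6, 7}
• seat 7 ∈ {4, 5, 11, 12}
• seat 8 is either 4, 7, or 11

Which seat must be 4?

seat 5

Among the 8 variables, 5 fits only seat 7 (and all 8 values in {3, 4, 5, 6, 7, 10, 11, 12} must be used), so seat 7 = 5.
The 7 still-open variables draw from only 7 values {3, 4, 6, 7, 10, 11, 12}, so each is used; only seat 8 can be 11, hence seat 8 = 11.
The 6 still-open variables together cover exactly {3, 4, 6, 7, 10, 12} — 6 values for 6 variables — and 7 appears only in seat 6's list, so seat 6 = 7.
The 5 still-open variables together cover exactly {3, 4, 6, 10, 12} — 5 values for 5 variables — and 4 appears only in seat 5's list, so seat 5 = 4.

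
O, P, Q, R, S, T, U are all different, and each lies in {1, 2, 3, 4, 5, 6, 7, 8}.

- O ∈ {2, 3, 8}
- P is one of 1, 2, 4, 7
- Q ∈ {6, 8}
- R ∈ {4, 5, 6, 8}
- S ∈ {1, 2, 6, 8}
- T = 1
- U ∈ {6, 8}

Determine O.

3

T has just one choice, so T = 1. So P, S can't be 1.
The 2 variables Q and U are confined to {6, 8}, which locks those values in; drop them from O, R, S.
S's domain is down to {2}, so S = 2. Strike 2 from O, P.
So O = 3.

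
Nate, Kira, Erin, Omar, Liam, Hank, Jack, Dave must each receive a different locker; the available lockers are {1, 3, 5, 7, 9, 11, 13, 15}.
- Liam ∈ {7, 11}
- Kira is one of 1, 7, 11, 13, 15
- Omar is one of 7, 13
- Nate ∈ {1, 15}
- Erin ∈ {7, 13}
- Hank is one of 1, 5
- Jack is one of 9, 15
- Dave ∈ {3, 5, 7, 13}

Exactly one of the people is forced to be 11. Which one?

Liam

The 8 variables draw from only 8 values {1, 3, 5, 7, 9, 11, 13, 15}, so each is used; only Dave can be 3, hence Dave = 3.
The 7 still-open variables together cover exactly {1, 5, 7, 9, 11, 13, 15} — 7 values for 7 variables — and 5 appears only in Hank's list, so Hank = 5.
Among the 6 still-open variables, 9 fits only Jack (and all 6 values in {1, 7, 9, 11, 13, 15} must be used), so Jack = 9.
Erin and Omar share exactly the 2 values {7, 13}; by pigeonhole those values go to them, so strike 7, 13 from Kira, Liam.
So 11 goes to Liam.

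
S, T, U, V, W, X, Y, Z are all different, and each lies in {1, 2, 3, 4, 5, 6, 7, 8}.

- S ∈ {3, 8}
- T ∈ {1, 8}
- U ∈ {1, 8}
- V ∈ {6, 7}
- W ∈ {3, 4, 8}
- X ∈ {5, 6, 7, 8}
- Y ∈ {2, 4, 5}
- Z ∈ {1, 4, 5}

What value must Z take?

5

The 8 variables draw from only 8 values {1, 2, 3, 4, 5, 6, 7, 8}, so each is used; only Y can be 2, hence Y = 2.
T and U between them cover only {1, 8} — a naked pair. Remove those values from S, W, X, Z.
S's domain is down to {3}, so S = 3. Strike 3 from W.
W's domain is down to {4}, so W = 4. So Z can't be 4.
So Z = 5.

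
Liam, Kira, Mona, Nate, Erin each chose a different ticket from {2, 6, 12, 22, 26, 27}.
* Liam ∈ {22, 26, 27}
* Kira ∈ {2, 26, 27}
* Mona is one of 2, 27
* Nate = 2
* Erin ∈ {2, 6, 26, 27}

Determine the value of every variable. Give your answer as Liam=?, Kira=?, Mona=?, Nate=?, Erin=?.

Liam=22, Kira=26, Mona=27, Nate=2, Erin=6

Nate's domain is down to {2}, so Nate = 2. Remove 2 from Kira, Mona, Erin.
Mona must be 27 (only option left). So Liam, Kira, Erin can't be 27.
Kira has just one choice, so Kira = 26. So Liam, Erin can't be 26.
That leaves Erin = 6.
Liam's domain is down to {22}, so Liam = 22.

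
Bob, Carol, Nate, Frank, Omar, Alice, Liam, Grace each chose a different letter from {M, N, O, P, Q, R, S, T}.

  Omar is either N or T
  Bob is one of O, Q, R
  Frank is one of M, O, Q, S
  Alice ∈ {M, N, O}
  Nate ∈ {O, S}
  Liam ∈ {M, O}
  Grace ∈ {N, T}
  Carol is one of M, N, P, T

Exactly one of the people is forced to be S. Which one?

The 8 variables draw from only 8 values {M, N, O, P, Q, R, S, T}, so each is used; only Carol can be P, hence Carol = P.
Among the 7 still-open variables, R fits only Bob (and all 7 values in {M, N, O, Q, R, S, T} must be used), so Bob = R.
Among the 6 still-open variables, Q fits only Frank (and all 6 values in {M, N, O, Q, S, T} must be used), so Frank = Q.
The 5 still-open variables draw from only 5 values {M, N, O, S, T}, so each is used; only Nate can be S, hence Nate = S.

Nate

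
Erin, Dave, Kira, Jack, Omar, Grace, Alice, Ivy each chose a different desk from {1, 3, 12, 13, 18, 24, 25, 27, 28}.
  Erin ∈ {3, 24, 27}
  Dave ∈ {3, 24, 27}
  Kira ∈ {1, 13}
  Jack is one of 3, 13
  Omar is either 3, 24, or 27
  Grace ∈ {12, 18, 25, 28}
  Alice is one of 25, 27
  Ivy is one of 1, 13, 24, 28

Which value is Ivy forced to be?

28

The 3 variables Erin, Dave, Omar are confined to {3, 24, 27}, which locks those values in; drop them from Jack, Alice, Ivy.
That leaves Jack = 13. Strike 13 from Kira, Ivy.
That leaves Alice = 25. So Grace can't be 25.
Kira's domain is down to {1}, so Kira = 1. Strike 1 from Ivy.
So Ivy = 28.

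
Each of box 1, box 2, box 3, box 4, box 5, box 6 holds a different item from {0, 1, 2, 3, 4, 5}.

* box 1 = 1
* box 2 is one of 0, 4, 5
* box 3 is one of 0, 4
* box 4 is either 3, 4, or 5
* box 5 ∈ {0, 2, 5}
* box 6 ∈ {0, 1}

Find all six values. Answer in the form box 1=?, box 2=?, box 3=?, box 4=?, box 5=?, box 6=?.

box 1=1, box 2=5, box 3=4, box 4=3, box 5=2, box 6=0

box 1 must be 1 (only option left). Eliminate 1 elsewhere: box 6.
That leaves box 6 = 0. Remove 0 from box 2, box 3, box 5.
box 3 must be 4 (only option left). Strike 4 from box 2, box 4.
box 2 must be 5 (only option left). Eliminate 5 elsewhere: box 4, box 5.
That leaves box 4 = 3.
box 5 has just one choice, so box 5 = 2.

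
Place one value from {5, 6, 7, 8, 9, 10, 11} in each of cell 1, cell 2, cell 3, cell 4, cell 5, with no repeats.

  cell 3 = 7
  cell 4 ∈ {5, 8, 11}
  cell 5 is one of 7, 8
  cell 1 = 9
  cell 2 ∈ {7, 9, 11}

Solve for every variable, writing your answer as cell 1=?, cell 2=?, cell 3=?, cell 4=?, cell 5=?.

cell 1's domain is down to {9}, so cell 1 = 9. Eliminate 9 elsewhere: cell 2.
That leaves cell 3 = 7. Eliminate 7 elsewhere: cell 2, cell 5.
cell 5's domain is down to {8}, so cell 5 = 8. Strike 8 from cell 4.
That leaves cell 2 = 11. So cell 4 can't be 11.
cell 4 has just one choice, so cell 4 = 5.

cell 1=9, cell 2=11, cell 3=7, cell 4=5, cell 5=8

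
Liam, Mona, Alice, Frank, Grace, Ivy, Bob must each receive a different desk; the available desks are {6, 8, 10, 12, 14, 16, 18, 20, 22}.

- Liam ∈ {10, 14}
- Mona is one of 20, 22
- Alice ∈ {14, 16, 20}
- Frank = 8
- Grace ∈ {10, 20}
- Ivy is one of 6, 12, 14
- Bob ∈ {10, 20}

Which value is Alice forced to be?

16

Frank has just one choice, so Frank = 8.
The 2 variables Grace and Bob are confined to {10, 20}, which locks those values in; drop them from Liam, Mona, Alice.
Liam must be 14 (only option left). Strike 14 from Alice, Ivy.
So Alice = 16.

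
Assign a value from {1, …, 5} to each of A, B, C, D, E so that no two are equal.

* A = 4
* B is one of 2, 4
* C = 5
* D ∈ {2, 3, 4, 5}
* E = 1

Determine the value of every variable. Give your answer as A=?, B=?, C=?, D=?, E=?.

A has just one choice, so A = 4. Remove 4 from B, D.
B's domain is down to {2}, so B = 2. Eliminate 2 elsewhere: D.
C has just one choice, so C = 5. So D can't be 5.
D's domain is down to {3}, so D = 3.
E's domain is down to {1}, so E = 1.

A=4, B=2, C=5, D=3, E=1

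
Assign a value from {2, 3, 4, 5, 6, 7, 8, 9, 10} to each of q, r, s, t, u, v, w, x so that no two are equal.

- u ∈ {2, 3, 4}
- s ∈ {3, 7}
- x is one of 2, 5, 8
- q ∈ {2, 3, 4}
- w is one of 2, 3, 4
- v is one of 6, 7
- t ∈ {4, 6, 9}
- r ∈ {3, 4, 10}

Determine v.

q, u, w share exactly the 3 values {2, 3, 4}; by pigeonhole those values go to them, so strike 2, 3, 4 from r, s, t, x.
r's domain is down to {10}, so r = 10.
s must be 7 (only option left). So v can't be 7.
So v = 6.

6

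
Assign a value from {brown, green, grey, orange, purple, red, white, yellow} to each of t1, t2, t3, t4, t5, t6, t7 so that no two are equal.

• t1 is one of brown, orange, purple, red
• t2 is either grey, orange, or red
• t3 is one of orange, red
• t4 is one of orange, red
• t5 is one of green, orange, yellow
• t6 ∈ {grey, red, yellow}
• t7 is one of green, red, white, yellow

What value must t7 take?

white

t3 and t4 share exactly the 2 values {orange, red}; by pigeonhole those values go to them, so strike orange, red from t1, t2, t5, t6, t7.
t2 has just one choice, so t2 = grey. So t6 can't be grey.
t6 has just one choice, so t6 = yellow. Remove yellow from t5, t7.
t5 has just one choice, so t5 = green. So t7 can't be green.
So t7 = white.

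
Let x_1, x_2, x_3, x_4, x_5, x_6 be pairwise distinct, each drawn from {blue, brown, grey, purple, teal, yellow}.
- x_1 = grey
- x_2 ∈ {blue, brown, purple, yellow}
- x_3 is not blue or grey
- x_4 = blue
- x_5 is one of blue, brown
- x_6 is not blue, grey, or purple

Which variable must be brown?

x_5

x_1 has just one choice, so x_1 = grey.
x_4 has just one choice, so x_4 = blue. Remove blue from x_2, x_5.
So brown goes to x_5.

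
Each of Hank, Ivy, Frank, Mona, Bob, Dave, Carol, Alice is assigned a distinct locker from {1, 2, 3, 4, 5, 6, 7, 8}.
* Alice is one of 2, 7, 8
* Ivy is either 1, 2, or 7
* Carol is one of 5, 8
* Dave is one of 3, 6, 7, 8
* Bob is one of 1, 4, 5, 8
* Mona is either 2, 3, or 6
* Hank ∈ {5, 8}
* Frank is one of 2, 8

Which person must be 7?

The 8 variables together cover exactly {1, 2, 3, 4, 5, 6, 7, 8} — 8 values for 8 variables — and 4 appears only in Bob's list, so Bob = 4.
Among the 7 still-open variables, 1 fits only Ivy (and all 7 values in {1, 2, 3, 5, 6, 7, 8} must be used), so Ivy = 1.
Hank and Carol share exactly the 2 values {5, 8}; by pigeonhole those values go to them, so strike 5, 8 from Frank, Dave, Alice.
Frank's domain is down to {2}, so Frank = 2. So Mona, Alice can't be 2.
So 7 goes to Alice.

Alice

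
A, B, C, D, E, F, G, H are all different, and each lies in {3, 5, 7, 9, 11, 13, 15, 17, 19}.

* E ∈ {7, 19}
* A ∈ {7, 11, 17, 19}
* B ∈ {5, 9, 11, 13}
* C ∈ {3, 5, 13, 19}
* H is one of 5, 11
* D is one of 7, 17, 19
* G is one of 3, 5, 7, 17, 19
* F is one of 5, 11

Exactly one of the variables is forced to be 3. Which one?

The 8 variables draw from only 8 values {3, 5, 7, 9, 11, 13, 17, 19}, so each is used; only B can be 9, hence B = 9.
The 7 still-open variables draw from only 7 values {3, 5, 7, 11, 13, 17, 19}, so each is used; only C can be 13, hence C = 13.
The 6 still-open variables draw from only 6 values {3, 5, 7, 11, 17, 19}, so each is used; only G can be 3, hence G = 3.

G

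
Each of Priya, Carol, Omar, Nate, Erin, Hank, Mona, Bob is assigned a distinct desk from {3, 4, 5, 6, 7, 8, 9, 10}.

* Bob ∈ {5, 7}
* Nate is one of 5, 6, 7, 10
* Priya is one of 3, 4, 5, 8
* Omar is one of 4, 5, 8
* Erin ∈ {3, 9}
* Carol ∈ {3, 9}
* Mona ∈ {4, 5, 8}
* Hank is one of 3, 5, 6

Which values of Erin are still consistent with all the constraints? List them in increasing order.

The 8 variables together cover exactly {3, 4, 5, 6, 7, 8, 9, 10} — 8 values for 8 variables — and 10 appears only in Nate's list, so Nate = 10.
The 7 still-open variables draw from only 7 values {3, 4, 5, 6, 7, 8, 9}, so each is used; only Hank can be 6, hence Hank = 6.
The 6 still-open variables draw from only 6 values {3, 4, 5, 7, 8, 9}, so each is used; only Bob can be 7, hence Bob = 7.
The 2 variables Carol and Erin are confined to {3, 9}, which locks those values in; drop them from Priya.
No further eliminations apply; Erin can still be any of 3, 9.

3, 9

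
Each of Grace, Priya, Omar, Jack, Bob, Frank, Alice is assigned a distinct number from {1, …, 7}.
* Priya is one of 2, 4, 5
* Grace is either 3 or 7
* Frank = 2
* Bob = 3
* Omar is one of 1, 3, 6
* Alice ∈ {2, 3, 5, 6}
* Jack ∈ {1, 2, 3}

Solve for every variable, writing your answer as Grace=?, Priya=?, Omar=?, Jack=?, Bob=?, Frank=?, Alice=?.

Grace=7, Priya=4, Omar=6, Jack=1, Bob=3, Frank=2, Alice=5

Bob's domain is down to {3}, so Bob = 3. Remove 3 from Grace, Omar, Jack, Alice.
Frank's domain is down to {2}, so Frank = 2. Remove 2 from Priya, Jack, Alice.
Grace has just one choice, so Grace = 7.
Jack's domain is down to {1}, so Jack = 1. Eliminate 1 elsewhere: Omar.
That leaves Omar = 6. Remove 6 from Alice.
Alice has just one choice, so Alice = 5. Remove 5 from Priya.
Priya has just one choice, so Priya = 4.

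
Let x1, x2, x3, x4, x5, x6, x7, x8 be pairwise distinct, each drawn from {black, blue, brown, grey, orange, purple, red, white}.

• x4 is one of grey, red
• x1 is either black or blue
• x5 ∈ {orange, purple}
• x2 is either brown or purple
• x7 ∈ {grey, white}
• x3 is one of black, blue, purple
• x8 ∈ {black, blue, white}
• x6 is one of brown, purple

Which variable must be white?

Among the 8 variables, orange fits only x5 (and all 8 values in {black, blue, brown, grey, orange, purple, red, white} must be used), so x5 = orange.
The 7 still-open variables together cover exactly {black, blue, brown, grey, purple, red, white} — 7 values for 7 variables — and red appears only in x4's list, so x4 = red.
Among the 6 still-open variables, grey fits only x7 (and all 6 values in {black, blue, brown, grey, purple, white} must be used), so x7 = grey.
The 5 still-open variables together cover exactly {black, blue, brown, purple, white} — 5 values for 5 variables — and white appears only in x8's list, so x8 = white.

x8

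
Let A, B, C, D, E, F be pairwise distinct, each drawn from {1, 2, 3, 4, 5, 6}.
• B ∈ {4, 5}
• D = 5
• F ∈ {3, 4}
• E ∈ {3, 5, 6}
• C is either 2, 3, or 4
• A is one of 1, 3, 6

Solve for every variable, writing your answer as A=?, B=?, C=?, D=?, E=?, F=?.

A=1, B=4, C=2, D=5, E=6, F=3

D's domain is down to {5}, so D = 5. Strike 5 from B, E.
That leaves B = 4. So C, F can't be 4.
That leaves F = 3. Eliminate 3 elsewhere: A, C, E.
C has just one choice, so C = 2.
E's domain is down to {6}, so E = 6. Eliminate 6 elsewhere: A.
A has just one choice, so A = 1.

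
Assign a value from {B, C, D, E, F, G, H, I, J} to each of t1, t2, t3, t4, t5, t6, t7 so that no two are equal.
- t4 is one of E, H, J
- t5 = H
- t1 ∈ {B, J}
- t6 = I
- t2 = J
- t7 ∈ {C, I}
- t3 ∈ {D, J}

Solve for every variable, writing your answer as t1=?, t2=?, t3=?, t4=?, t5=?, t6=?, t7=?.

t2 must be J (only option left). Strike J from t1, t3, t4.
t3 has just one choice, so t3 = D.
That leaves t5 = H. Strike H from t4.
That leaves t6 = I. Eliminate I elsewhere: t7.
t7's domain is down to {C}, so t7 = C.
That leaves t1 = B.
t4 must be E (only option left).

t1=B, t2=J, t3=D, t4=E, t5=H, t6=I, t7=C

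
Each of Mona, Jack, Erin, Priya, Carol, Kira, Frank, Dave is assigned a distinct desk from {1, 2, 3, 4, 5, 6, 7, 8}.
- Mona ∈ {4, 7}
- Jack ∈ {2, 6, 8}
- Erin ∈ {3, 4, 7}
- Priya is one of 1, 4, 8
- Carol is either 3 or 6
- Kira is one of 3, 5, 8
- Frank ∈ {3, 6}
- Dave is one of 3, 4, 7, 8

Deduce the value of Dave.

8

The 8 variables draw from only 8 values {1, 2, 3, 4, 5, 6, 7, 8}, so each is used; only Priya can be 1, hence Priya = 1.
The 7 still-open variables together cover exactly {2, 3, 4, 5, 6, 7, 8} — 7 values for 7 variables — and 2 appears only in Jack's list, so Jack = 2.
Among the 6 still-open variables, 5 fits only Kira (and all 6 values in {3, 4, 5, 6, 7, 8} must be used), so Kira = 5.
The 5 still-open variables draw from only 5 values {3, 4, 6, 7, 8}, so each is used; only Dave can be 8, hence Dave = 8.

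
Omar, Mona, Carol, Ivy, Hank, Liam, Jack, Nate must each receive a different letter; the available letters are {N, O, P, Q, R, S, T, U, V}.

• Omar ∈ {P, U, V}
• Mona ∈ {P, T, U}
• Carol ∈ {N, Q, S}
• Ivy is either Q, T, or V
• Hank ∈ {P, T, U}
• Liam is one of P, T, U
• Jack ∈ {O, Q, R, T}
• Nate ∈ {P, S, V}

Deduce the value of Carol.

N

Mona, Hank, Liam between them cover only {P, T, U} — a naked triple. Remove those values from Omar, Ivy, Jack, Nate.
Omar has just one choice, so Omar = V. So Ivy, Nate can't be V.
Ivy has just one choice, so Ivy = Q. Eliminate Q elsewhere: Carol, Jack.
Nate's domain is down to {S}, so Nate = S. Eliminate S elsewhere: Carol.
So Carol = N.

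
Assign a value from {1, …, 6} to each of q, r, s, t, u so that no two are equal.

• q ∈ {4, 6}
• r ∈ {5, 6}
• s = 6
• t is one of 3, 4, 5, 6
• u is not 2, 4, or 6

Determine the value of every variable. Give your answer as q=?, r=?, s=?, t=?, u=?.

s must be 6 (only option left). Remove 6 from q, r, t.
q's domain is down to {4}, so q = 4. Eliminate 4 elsewhere: t.
r's domain is down to {5}, so r = 5. Remove 5 from t, u.
t has just one choice, so t = 3. Eliminate 3 elsewhere: u.
u has just one choice, so u = 1.

q=4, r=5, s=6, t=3, u=1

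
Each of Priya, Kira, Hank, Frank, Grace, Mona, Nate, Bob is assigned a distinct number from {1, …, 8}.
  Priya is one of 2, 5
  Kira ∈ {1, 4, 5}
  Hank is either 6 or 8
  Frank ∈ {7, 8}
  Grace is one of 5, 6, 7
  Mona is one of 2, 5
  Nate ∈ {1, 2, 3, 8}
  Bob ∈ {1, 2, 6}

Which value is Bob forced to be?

1

Among the 8 variables, 3 fits only Nate (and all 8 values in {1, 2, 3, 4, 5, 6, 7, 8} must be used), so Nate = 3.
The 7 still-open variables together cover exactly {1, 2, 4, 5, 6, 7, 8} — 7 values for 7 variables — and 4 appears only in Kira's list, so Kira = 4.
The 6 still-open variables together cover exactly {1, 2, 5, 6, 7, 8} — 6 values for 6 variables — and 1 appears only in Bob's list, so Bob = 1.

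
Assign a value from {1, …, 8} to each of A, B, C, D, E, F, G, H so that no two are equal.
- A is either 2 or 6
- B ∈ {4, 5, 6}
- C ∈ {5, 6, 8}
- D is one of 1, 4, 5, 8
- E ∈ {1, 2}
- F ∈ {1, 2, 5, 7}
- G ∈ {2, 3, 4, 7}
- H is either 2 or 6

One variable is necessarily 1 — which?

Among the 8 variables, 3 fits only G (and all 8 values in {1, 2, 3, 4, 5, 6, 7, 8} must be used), so G = 3.
The 7 still-open variables draw from only 7 values {1, 2, 4, 5, 6, 7, 8}, so each is used; only F can be 7, hence F = 7.
A and H between them cover only {2, 6} — a naked pair. Remove those values from B, C, E.
So 1 goes to E.

E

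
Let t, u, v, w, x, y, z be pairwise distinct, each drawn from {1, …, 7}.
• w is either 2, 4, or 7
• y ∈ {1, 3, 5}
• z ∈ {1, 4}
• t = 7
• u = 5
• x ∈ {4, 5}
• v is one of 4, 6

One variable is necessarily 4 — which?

t must be 7 (only option left). Remove 7 from w.
u has just one choice, so u = 5. Eliminate 5 elsewhere: x, y.
So 4 goes to x.

x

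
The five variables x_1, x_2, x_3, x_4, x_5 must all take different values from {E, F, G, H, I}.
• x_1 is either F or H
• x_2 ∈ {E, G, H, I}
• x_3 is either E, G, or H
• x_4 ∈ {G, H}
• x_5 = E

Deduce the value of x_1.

F

x_5's domain is down to {E}, so x_5 = E. So x_2, x_3 can't be E.
The 4 still-open variables together cover exactly {F, G, H, I} — 4 values for 4 variables — and F appears only in x_1's list, so x_1 = F.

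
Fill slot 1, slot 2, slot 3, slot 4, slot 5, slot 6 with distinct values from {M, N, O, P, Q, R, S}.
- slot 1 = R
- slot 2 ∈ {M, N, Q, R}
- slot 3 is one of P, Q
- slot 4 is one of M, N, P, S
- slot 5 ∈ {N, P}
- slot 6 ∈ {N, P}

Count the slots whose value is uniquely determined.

slot 1 has just one choice, so slot 1 = R. So slot 2 can't be R.
Among the 5 still-open variables, S fits only slot 4 (and all 5 values in {M, N, P, Q, S} must be used), so slot 4 = S.
Among the 4 still-open variables, M fits only slot 2 (and all 4 values in {M, N, P, Q} must be used), so slot 2 = M.
The 3 still-open variables together cover exactly {N, P, Q} — 3 values for 3 variables — and Q appears only in slot 3's list, so slot 3 = Q.
Determined: slot 1=R, slot 2=M, slot 3=Q, slot 4=S. The other slots each still have more than one consistent value. That makes 4.

4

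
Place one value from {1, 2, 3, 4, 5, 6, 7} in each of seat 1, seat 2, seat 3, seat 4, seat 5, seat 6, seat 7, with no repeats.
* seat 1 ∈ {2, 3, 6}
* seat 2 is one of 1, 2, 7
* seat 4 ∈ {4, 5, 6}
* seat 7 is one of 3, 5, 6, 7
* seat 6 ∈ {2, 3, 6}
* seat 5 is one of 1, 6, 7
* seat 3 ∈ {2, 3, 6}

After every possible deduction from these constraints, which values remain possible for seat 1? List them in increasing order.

The 7 variables draw from only 7 values {1, 2, 3, 4, 5, 6, 7}, so each is used; only seat 4 can be 4, hence seat 4 = 4.
The 6 still-open variables together cover exactly {1, 2, 3, 5, 6, 7} — 6 values for 6 variables — and 5 appears only in seat 7's list, so seat 7 = 5.
seat 1, seat 3, seat 6 share exactly the 3 values {2, 3, 6}; by pigeonhole those values go to them, so strike 2, 3, 6 from seat 2, seat 5.
No further eliminations apply; seat 1 can still be any of 2, 3, 6.

2, 3, 6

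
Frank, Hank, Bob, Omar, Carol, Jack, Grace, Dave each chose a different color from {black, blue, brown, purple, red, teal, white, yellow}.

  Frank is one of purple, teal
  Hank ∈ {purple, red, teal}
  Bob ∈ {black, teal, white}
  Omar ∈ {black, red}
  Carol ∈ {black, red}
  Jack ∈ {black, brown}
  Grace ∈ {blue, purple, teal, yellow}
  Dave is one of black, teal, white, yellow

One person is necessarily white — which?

Bob

The 8 variables draw from only 8 values {black, blue, brown, purple, red, teal, white, yellow}, so each is used; only Grace can be blue, hence Grace = blue.
The 7 still-open variables together cover exactly {black, brown, purple, red, teal, white, yellow} — 7 values for 7 variables — and brown appears only in Jack's list, so Jack = brown.
The 6 still-open variables together cover exactly {black, purple, red, teal, white, yellow} — 6 values for 6 variables — and yellow appears only in Dave's list, so Dave = yellow.
Among the 5 still-open variables, white fits only Bob (and all 5 values in {black, purple, red, teal, white} must be used), so Bob = white.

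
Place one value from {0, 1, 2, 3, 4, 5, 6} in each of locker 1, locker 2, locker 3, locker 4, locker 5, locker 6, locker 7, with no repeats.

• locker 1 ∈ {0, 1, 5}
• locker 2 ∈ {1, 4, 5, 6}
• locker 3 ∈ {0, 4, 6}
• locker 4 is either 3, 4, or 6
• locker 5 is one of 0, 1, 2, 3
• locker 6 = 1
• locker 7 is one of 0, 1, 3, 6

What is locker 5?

locker 6 must be 1 (only option left). Eliminate 1 elsewhere: locker 1, locker 2, locker 5, locker 7.
The 6 still-open variables together cover exactly {0, 2, 3, 4, 5, 6} — 6 values for 6 variables — and 2 appears only in locker 5's list, so locker 5 = 2.

2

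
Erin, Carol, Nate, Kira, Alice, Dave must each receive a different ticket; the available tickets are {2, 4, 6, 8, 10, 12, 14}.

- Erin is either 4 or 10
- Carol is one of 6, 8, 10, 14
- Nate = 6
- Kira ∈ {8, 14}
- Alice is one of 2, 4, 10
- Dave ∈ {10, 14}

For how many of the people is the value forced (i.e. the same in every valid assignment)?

Nate must be 6 (only option left). Eliminate 6 elsewhere: Carol.
The 5 still-open variables draw from only 5 values {2, 4, 8, 10, 14}, so each is used; only Alice can be 2, hence Alice = 2.
Among the 4 still-open variables, 4 fits only Erin (and all 4 values in {4, 8, 10, 14} must be used), so Erin = 4.
Determined: Erin=4, Nate=6, Alice=2. The other people each still have more than one consistent value. That makes 3.

3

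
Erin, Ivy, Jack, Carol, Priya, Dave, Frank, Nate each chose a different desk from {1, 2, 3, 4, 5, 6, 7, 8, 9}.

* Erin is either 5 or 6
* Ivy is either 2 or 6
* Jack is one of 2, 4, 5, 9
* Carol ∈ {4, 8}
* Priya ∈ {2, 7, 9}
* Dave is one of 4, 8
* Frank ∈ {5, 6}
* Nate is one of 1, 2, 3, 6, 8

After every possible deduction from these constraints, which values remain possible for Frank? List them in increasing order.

The 2 variables Erin and Frank are confined to {5, 6}, which locks those values in; drop them from Ivy, Jack, Nate.
Ivy's domain is down to {2}, so Ivy = 2. Strike 2 from Jack, Priya, Nate.
The 2 variables Carol and Dave are confined to {4, 8}, which locks those values in; drop them from Jack, Nate.
Jack has just one choice, so Jack = 9. Strike 9 from Priya.
Priya has just one choice, so Priya = 7.
No further eliminations apply; Frank can still be any of 5, 6.

5, 6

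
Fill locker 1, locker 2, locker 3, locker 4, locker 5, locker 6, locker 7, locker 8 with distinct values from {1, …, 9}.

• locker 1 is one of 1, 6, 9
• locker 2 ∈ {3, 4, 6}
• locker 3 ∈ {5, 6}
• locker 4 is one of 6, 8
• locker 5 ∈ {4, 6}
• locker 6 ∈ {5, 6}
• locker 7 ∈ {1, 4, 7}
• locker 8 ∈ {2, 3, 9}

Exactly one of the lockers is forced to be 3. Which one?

locker 3 and locker 6 share exactly the 2 values {5, 6}; by pigeonhole those values go to them, so strike 5, 6 from locker 1, locker 2, locker 4, locker 5.
locker 4 has just one choice, so locker 4 = 8.
That leaves locker 5 = 4. Eliminate 4 elsewhere: locker 2, locker 7.
So 3 goes to locker 2.

locker 2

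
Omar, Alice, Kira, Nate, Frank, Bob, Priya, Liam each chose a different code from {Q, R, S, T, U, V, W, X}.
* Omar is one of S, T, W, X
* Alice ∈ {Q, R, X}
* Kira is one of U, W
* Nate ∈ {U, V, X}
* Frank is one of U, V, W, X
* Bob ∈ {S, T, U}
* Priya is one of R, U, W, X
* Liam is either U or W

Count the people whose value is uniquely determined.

2

The 8 variables draw from only 8 values {Q, R, S, T, U, V, W, X}, so each is used; only Alice can be Q, hence Alice = Q.
The 7 still-open variables draw from only 7 values {R, S, T, U, V, W, X}, so each is used; only Priya can be R, hence Priya = R.
Kira and Liam between them cover only {U, W} — a naked pair. Remove those values from Omar, Nate, Frank, Bob.
Nate and Frank between them cover only {V, X} — a naked pair. Remove those values from Omar.
Determined: Alice=Q, Priya=R. The other people each still have more than one consistent value. That makes 2.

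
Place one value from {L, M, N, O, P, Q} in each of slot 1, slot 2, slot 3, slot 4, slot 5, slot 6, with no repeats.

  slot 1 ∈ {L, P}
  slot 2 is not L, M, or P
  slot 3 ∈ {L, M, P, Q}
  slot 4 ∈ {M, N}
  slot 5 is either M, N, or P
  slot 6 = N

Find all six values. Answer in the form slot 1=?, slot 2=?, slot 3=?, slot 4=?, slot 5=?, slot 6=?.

slot 6 has just one choice, so slot 6 = N. Strike N from slot 2, slot 4, slot 5.
slot 4's domain is down to {M}, so slot 4 = M. Strike M from slot 3, slot 5.
slot 5 has just one choice, so slot 5 = P. Strike P from slot 1, slot 3.
slot 1 has just one choice, so slot 1 = L. Eliminate L elsewhere: slot 3.
That leaves slot 3 = Q. Eliminate Q elsewhere: slot 2.
slot 2 has just one choice, so slot 2 = O.

slot 1=L, slot 2=O, slot 3=Q, slot 4=M, slot 5=P, slot 6=N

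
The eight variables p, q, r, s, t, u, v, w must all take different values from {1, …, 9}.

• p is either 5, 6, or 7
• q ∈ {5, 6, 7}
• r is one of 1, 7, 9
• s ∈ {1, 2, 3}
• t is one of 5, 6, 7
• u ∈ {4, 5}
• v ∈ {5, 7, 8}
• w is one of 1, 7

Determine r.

9

The 3 variables p, q, t are confined to {5, 6, 7}, which locks those values in; drop them from r, u, v, w.
That leaves u = 4.
v must be 8 (only option left).
That leaves w = 1. Strike 1 from r, s.
So r = 9.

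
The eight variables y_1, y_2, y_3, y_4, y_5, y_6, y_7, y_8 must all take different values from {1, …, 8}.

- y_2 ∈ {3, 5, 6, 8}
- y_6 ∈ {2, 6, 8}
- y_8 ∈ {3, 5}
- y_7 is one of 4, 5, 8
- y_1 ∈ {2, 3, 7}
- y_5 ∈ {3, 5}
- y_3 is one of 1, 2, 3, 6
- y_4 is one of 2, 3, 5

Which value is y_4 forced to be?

2

Among the 8 variables, 1 fits only y_3 (and all 8 values in {1, 2, 3, 4, 5, 6, 7, 8} must be used), so y_3 = 1.
The 7 still-open variables draw from only 7 values {2, 3, 4, 5, 6, 7, 8}, so each is used; only y_7 can be 4, hence y_7 = 4.
Among the 6 still-open variables, 7 fits only y_1 (and all 6 values in {2, 3, 5, 6, 7, 8} must be used), so y_1 = 7.
The 2 variables y_5 and y_8 are confined to {3, 5}, which locks those values in; drop them from y_2, y_4.
So y_4 = 2.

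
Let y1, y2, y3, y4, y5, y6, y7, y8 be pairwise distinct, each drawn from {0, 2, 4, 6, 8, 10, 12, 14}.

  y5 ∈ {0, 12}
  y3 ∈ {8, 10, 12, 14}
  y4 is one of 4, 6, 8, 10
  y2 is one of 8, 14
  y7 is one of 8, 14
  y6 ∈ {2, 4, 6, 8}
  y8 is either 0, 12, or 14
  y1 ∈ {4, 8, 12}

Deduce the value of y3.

The 8 variables together cover exactly {0, 2, 4, 6, 8, 10, 12, 14} — 8 values for 8 variables — and 2 appears only in y6's list, so y6 = 2.
Among the 7 still-open variables, 6 fits only y4 (and all 7 values in {0, 4, 6, 8, 10, 12, 14} must be used), so y4 = 6.
The 6 still-open variables draw from only 6 values {0, 4, 8, 10, 12, 14}, so each is used; only y1 can be 4, hence y1 = 4.
Among the 5 still-open variables, 10 fits only y3 (and all 5 values in {0, 8, 10, 12, 14} must be used), so y3 = 10.

10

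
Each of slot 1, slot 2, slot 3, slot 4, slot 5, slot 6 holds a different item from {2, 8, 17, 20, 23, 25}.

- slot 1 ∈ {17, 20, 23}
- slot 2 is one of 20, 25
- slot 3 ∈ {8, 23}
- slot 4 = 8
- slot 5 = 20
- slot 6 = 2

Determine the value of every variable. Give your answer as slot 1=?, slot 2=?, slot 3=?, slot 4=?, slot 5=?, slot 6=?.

slot 4's domain is down to {8}, so slot 4 = 8. Eliminate 8 elsewhere: slot 3.
slot 5 must be 20 (only option left). Strike 20 from slot 1, slot 2.
slot 6 has just one choice, so slot 6 = 2.
slot 2 has just one choice, so slot 2 = 25.
That leaves slot 3 = 23. Eliminate 23 elsewhere: slot 1.
That leaves slot 1 = 17.

slot 1=17, slot 2=25, slot 3=23, slot 4=8, slot 5=20, slot 6=2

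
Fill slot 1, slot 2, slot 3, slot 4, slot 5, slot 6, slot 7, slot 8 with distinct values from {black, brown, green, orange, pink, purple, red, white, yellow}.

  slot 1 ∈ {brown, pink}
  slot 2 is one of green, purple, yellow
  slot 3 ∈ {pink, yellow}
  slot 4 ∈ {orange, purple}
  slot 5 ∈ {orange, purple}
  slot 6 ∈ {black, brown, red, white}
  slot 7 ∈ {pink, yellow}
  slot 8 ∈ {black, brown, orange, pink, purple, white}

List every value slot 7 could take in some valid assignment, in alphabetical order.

slot 3 and slot 7 share exactly the 2 values {pink, yellow}; by pigeonhole those values go to them, so strike pink, yellow from slot 1, slot 2, slot 8.
slot 1's domain is down to {brown}, so slot 1 = brown. Remove brown from slot 6, slot 8.
The 2 variables slot 4 and slot 5 are confined to {orange, purple}, which locks those values in; drop them from slot 2, slot 8.
That leaves slot 2 = green.
No further eliminations apply; slot 7 can still be any of pink, yellow.

pink, yellow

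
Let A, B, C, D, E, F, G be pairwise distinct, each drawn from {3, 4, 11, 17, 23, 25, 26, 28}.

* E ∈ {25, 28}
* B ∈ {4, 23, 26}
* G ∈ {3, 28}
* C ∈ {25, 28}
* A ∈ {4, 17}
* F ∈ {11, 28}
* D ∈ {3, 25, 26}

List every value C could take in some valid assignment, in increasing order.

25, 28

The 2 variables C and E are confined to {25, 28}, which locks those values in; drop them from D, F, G.
F has just one choice, so F = 11.
G has just one choice, so G = 3. Remove 3 from D.
D must be 26 (only option left). Strike 26 from B.
No further eliminations apply; C can still be any of 25, 28.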